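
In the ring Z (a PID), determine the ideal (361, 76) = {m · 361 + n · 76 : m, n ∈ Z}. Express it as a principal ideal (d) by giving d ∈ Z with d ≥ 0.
In the PID Z, (a, b) is generated by gcd(a, b). Compute gcd(361, 76) with the extended Euclidean algorithm, tracking rows (r, s, t) with s·361 + t·76 = r:
  row A: (361, 1, 0)   [1·361 + 0·76 = 361]
  row B: (76, 0, 1)   [0·361 + 1·76 = 76]
  361 = 4·76 + 57   → row C = row A − 4·row B = (57, 1, −4)   [check: 1·361 − 4·76 = 57]
  76 = 1·57 + 19   → row D = row B − 1·row C = (19, −1, 5)   [check: −1·361 + 5·76 = 19]
  57 = 3·19 + 0   → remainder 0, stop. gcd = 19 (last nonzero row D).
So gcd(361, 76) = 19, with Bézout identity −1·361 + 5·76 = 19. Containment (⊇): the Bézout identity exhibits 19 as an element of (361, 76), giving (19) ⊆ (361, 76). Containment (⊆): since 19 | 361 and 19 | 76 (361 = 19·19, 76 = 19·4), every Z-linear combination of 361 and 76 is divisible by 19, so (361, 76) ⊆ (19). Therefore (361, 76) = (19), d = 19.

Final answer: (361, 76) = (19); d = 19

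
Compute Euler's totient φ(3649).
φ is multiplicative, with φ(p^e) = p^e − p^(e−1). Factorise 3649 = 41 · 89. Then
  φ(3649) = (41 − 1) · (89 − 1) = 40 · 88 = 3520.

Final answer: φ(3649) = 3520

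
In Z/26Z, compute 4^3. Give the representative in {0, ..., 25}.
Use repeated squaring. Binary(3) = 11. Walk through the bits of the exponent 3 left-to-right: at each bit after the leading one, square the running value, then multiply by 4 if the bit is 1 (always reducing mod 26):
  bit 1 = 1 (leading): start with 4.
  bit 2 = 1: square 4^2 = 16; bit is 1, so multiply 16·4 = 64 ≡ 12 (mod 26).
Final value: 4^3 ≡ 12 (mod 26).

Final answer: 12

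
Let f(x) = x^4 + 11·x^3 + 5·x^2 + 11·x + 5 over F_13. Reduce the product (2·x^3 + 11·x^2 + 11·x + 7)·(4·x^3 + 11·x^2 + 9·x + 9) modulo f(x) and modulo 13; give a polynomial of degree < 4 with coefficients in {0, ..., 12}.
a · b ≡ 5·x^3 + 8·x^2 + 2·x + 10 (mod f(x))

Multiply as integer polynomials: a · b = 8·x^6 + 66·x^5 + 183·x^4 + 266·x^3 + 275·x^2 + 162·x + 63. Reducing coefficients mod 13: a · b ≡ 8·x^6 + x^5 + x^4 + 6·x^3 + 2·x^2 + 6·x + 11. Now divide by f(x) = x^4 + 11·x^3 + 5·x^2 + 11·x + 5 in F_13[x], eliminating the leading term at each step:
  leading term 8·x^6: subtract (8·x^2)·f(x) = 8·x^6 + 10·x^5 + x^4 + 10·x^3 + x^2, leaving 4·x^5 + 9·x^3 + x^2 + 6·x + 11 (coefficients mod 13)
  leading term 4·x^5: subtract (4·x)·f(x) = 4·x^5 + 5·x^4 + 7·x^3 + 5·x^2 + 7·x, leaving 8·x^4 + 2·x^3 + 9·x^2 + 12·x + 11 (coefficients mod 13)
  leading term 8·x^4: subtract (8)·f(x) = 8·x^4 + 10·x^3 + x^2 + 10·x + 1, leaving 5·x^3 + 8·x^2 + 2·x + 10 (coefficients mod 13)
The degree is now < 4, so this is the remainder. Hence a · b ≡ 5·x^3 + 8·x^2 + 2·x + 10 in F_13[x]/(f).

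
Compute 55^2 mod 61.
36

Use repeated squaring. Binary(2) = 10. Walk through the bits of the exponent 2 left-to-right: at each bit after the leading one, square the running value, then multiply by 55 if the bit is 1 (always reducing mod 61):
  bit 1 = 1 (leading): start with 55.
  bit 2 = 0: square 55^2 = 3025 ≡ 36 (mod 61).
Final value: 55^2 ≡ 36 (mod 61).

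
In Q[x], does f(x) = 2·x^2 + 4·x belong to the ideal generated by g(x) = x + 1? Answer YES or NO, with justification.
In Q[x] the ideal (g) consists of all multiples of g, so f ∈ (g) iff g | f, i.e. iff the remainder of f on division by g is 0. Divide f by g (g is monic, so eliminate the leading term of the running remainder at each step):
  leading term 2·x^2: subtract (2·x)·g(x) = 2·x^2 + 2·x, leaving 2·x
  leading term 2·x: subtract (2)·g(x) = 2·x + 2, leaving -2
The remainder r(x) = -2 ≠ 0 (and deg r < deg g), so g ∤ f, i.e. f ∉ (g).

Final answer: NO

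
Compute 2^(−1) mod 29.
2^(−1) ≡ 15 (mod 29)

Apply the extended Euclidean algorithm to (29, 2), tracking rows (r, s, t) with s·29 + t·2 = r. Each division r_prev = q·r_cur + r_new produces the new row as (previous row) − q·(current row):
  row A: (29, 1, 0)   [1·29 + 0·2 = 29]
  row B: (2, 0, 1)   [0·29 + 1·2 = 2]
  29 = 14·2 + 1   → row C = row A − 14·row B = (1, 1, −14)   [check: 1·29 − 14·2 = 1]
  2 = 2·1 + 0   → remainder 0, stop. gcd = 1 (last nonzero row C).
The gcd is 1, so 2 is invertible mod 29. The last nonzero row gives 1·29 − 14·2 = 1, so t = −14. So 2^(−1) ≡ −14 ≡ 15 (mod 29). Verify: 2 · 15 = 30 ≡ 1 (mod 29). ✓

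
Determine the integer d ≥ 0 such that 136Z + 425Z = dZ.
In the PID Z, (a, b) is generated by gcd(a, b). Compute gcd(425, 136) with the extended Euclidean algorithm, tracking rows (r, s, t) with s·425 + t·136 = r:
  row A: (425, 1, 0)   [1·425 + 0·136 = 425]
  row B: (136, 0, 1)   [0·425 + 1·136 = 136]
  425 = 3·136 + 17   → row C = row A − 3·row B = (17, 1, −3)   [check: 1·425 − 3·136 = 17]
  136 = 8·17 + 0   → remainder 0, stop. gcd = 17 (last nonzero row C).
So gcd(136, 425) = 17, with Bézout identity 1·425 − 3·136 = 17. Containment (⊇): the Bézout identity exhibits 17 as an element of (136, 425), giving (17) ⊆ (136, 425). Containment (⊆): since 17 | 136 and 17 | 425 (136 = 17·8, 425 = 17·25), every Z-linear combination of 136 and 425 is divisible by 17, so (136, 425) ⊆ (17). Therefore (136, 425) = (17), d = 17.

Final answer: (136, 425) = (17); d = 17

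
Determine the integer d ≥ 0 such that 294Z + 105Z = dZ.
(294, 105) = (21); d = 21

In the PID Z, (a, b) is generated by gcd(a, b). Compute gcd(294, 105) with the extended Euclidean algorithm, tracking rows (r, s, t) with s·294 + t·105 = r:
  row A: (294, 1, 0)   [1·294 + 0·105 = 294]
  row B: (105, 0, 1)   [0·294 + 1·105 = 105]
  294 = 2·105 + 84   → row C = row A − 2·row B = (84, 1, −2)   [check: 1·294 − 2·105 = 84]
  105 = 1·84 + 21   → row D = row B − 1·row C = (21, −1, 3)   [check: −1·294 + 3·105 = 21]
  84 = 4·21 + 0   → remainder 0, stop. gcd = 21 (last nonzero row D).
So gcd(294, 105) = 21, with Bézout identity −1·294 + 3·105 = 21. Containment (⊇): the Bézout identity exhibits 21 as an element of (294, 105), giving (21) ⊆ (294, 105). Containment (⊆): since 21 | 294 and 21 | 105 (294 = 21·14, 105 = 21·5), every Z-linear combination of 294 and 105 is divisible by 21, so (294, 105) ⊆ (21). Therefore (294, 105) = (21), d = 21.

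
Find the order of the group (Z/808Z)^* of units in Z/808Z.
|(Z/808Z)^*| = 400

(Z/808Z)^* consists of the classes a with gcd(a, 808) = 1, so its order is φ(808). φ is multiplicative, with φ(p^e) = p^e − p^(e−1). Factorise 808 = 2^3 · 101. Then
  φ(808) = (2^3 − 2^2) · (101 − 1) = 4 · 100 = 400.
Thus |(Z/808Z)^*| = 400.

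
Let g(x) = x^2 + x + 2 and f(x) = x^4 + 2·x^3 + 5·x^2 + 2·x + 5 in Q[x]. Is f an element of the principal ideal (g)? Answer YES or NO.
In Q[x] the ideal (g) consists of all multiples of g, so f ∈ (g) iff g | f, i.e. iff the remainder of f on division by g is 0. Divide f by g (g is monic, so eliminate the leading term of the running remainder at each step):
  leading term x^4: subtract (x^2)·g(x) = x^4 + x^3 + 2·x^2, leaving x^3 + 3·x^2 + 2·x + 5
  leading term x^3: subtract (x)·g(x) = x^3 + x^2 + 2·x, leaving 2·x^2 + 5
  leading term 2·x^2: subtract (2)·g(x) = 2·x^2 + 2·x + 4, leaving 1 - 2·x
The remainder r(x) = 1 - 2·x ≠ 0 (and deg r < deg g), so g ∤ f, i.e. f ∉ (g).

Final answer: NO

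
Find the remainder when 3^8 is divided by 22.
5

Use repeated squaring. Binary(8) = 1000. Walk through the bits of the exponent 8 left-to-right: at each bit after the leading one, square the running value, then multiply by 3 if the bit is 1 (always reducing mod 22):
  bit 1 = 1 (leading): start with 3.
  bit 2 = 0: square 3^2 = 9 (mod 22).
  bit 3 = 0: square 9^2 = 81 ≡ 15 (mod 22).
  bit 4 = 0: square 15^2 = 225 ≡ 5 (mod 22).
Final value: 3^8 ≡ 5 (mod 22).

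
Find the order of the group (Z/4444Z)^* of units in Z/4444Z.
|(Z/4444Z)^*| = 2000

(Z/4444Z)^* consists of the classes a with gcd(a, 4444) = 1, so its order is φ(4444). φ is multiplicative, with φ(p^e) = p^e − p^(e−1). Factorise 4444 = 2^2 · 11 · 101. Then
  φ(4444) = (2^2 − 2^1) · (11 − 1) · (101 − 1) = 2 · 10 · 100 = 2000.
Thus |(Z/4444Z)^*| = 2000.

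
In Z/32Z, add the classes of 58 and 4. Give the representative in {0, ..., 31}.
Reduce the summands first: 58 ≡ 26 (mod 32), so 58 + 4 ≡ 26 + 4 (mod 32). 26 + 4 = 30; 30 = 0·32 + 30, so (58 + 4) mod 32 = 30.

Final answer: 30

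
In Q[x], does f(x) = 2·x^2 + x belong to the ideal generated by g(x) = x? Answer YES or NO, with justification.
YES

In Q[x] the ideal (g) consists of all multiples of g, so f ∈ (g) iff g | f, i.e. iff the remainder of f on division by g is 0. Divide f by g (g is monic, so eliminate the leading term of the running remainder at each step):
  leading term 2·x^2: subtract (2·x)·g(x) = 2·x^2, leaving x
  leading term x: subtract (1)·g(x) = x, leaving 0
The remainder is 0, so f(x) = g(x) · h(x) with h(x) = 2·x + 1. Hence g | f, i.e. f ∈ (g).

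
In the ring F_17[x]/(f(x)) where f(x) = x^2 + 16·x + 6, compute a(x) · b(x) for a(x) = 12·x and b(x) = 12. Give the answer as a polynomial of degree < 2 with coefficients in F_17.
a · b ≡ 8·x (mod f(x))

Multiply as integer polynomials: a · b = 144·x. Reducing coefficients mod 17: a · b ≡ 8·x. This already has degree < 2, so no reduction by f is needed. Hence a · b ≡ 8·x in F_17[x]/(f).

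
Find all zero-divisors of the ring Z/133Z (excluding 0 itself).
nonzero zero-divisors of Z/133Z = {7, 14, 19, 21, 28, 35, 38, 42, 49, 56, 57, 63, 70, 76, 77, 84, 91, 95, 98, 105, 112, 114, 119, 126}

An element a ∈ Z/133Z (with a ≠ 0) is a zero-divisor iff gcd(a, 133) > 1 (because a is a unit precisely when gcd(a, n) = 1, and in Z/nZ every nonzero, non-unit element is a zero-divisor). Scan a = 1, ..., 132 and keep those with gcd(a, 133) > 1:
  gcd(7, 133) = 7, gcd(14, 133) = 7, gcd(19, 133) = 19, gcd(21, 133) = 7, gcd(28, 133) = 7, gcd(35, 133) = 7, gcd(38, 133) = 19, gcd(42, 133) = 7, gcd(49, 133) = 7, gcd(56, 133) = 7, gcd(57, 133) = 19, gcd(63, 133) = 7, gcd(70, 133) = 7, gcd(76, 133) = 19, gcd(77, 133) = 7, gcd(84, 133) = 7, gcd(91, 133) = 7, gcd(95, 133) = 19, gcd(98, 133) = 7, gcd(105, 133) = 7, gcd(112, 133) = 7, gcd(114, 133) = 19, gcd(119, 133) = 7, gcd(126, 133) = 7.
All other a ∈ {1, ..., 132} have gcd(a, 133) = 1 and are units. So the nonzero zero-divisors are exactly the 24 values of a appearing in this scan.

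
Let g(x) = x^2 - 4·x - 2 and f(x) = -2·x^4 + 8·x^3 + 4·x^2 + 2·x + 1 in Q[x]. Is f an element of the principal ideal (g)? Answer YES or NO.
In Q[x] the ideal (g) consists of all multiples of g, so f ∈ (g) iff g | f, i.e. iff the remainder of f on division by g is 0. Divide f by g (g is monic, so eliminate the leading term of the running remainder at each step):
  leading term -2·x^4: subtract (-2·x^2)·g(x) = -2·x^4 + 8·x^3 + 4·x^2, leaving 2·x + 1
The remainder r(x) = 2·x + 1 ≠ 0 (and deg r < deg g), so g ∤ f, i.e. f ∉ (g).

Final answer: NO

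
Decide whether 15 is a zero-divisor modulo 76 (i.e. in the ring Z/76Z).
NO

gcd(15, 76) = 1, so 15 is a unit in Z/76Z (it has a multiplicative inverse). A unit cannot be a zero-divisor: if 15·b ≡ 0 then multiplying both sides by 15^(−1) gives b ≡ 0. So 15 is not a zero-divisor.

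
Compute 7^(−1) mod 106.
7^(−1) ≡ 91 (mod 106)

Apply the extended Euclidean algorithm to (106, 7), tracking rows (r, s, t) with s·106 + t·7 = r. Each division r_prev = q·r_cur + r_new produces the new row as (previous row) − q·(current row):
  row A: (106, 1, 0)   [1·106 + 0·7 = 106]
  row B: (7, 0, 1)   [0·106 + 1·7 = 7]
  106 = 15·7 + 1   → row C = row A − 15·row B = (1, 1, −15)   [check: 1·106 − 15·7 = 1]
  7 = 7·1 + 0   → remainder 0, stop. gcd = 1 (last nonzero row C).
The gcd is 1, so 7 is invertible mod 106. The last nonzero row gives 1·106 − 15·7 = 1, so t = −15. So 7^(−1) ≡ −15 ≡ 91 (mod 106). Verify: 7 · 91 = 637 ≡ 1 (mod 106). ✓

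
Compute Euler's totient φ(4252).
φ(4252) = 2124

φ is multiplicative, with φ(p^e) = p^e − p^(e−1). Factorise 4252 = 2^2 · 1063. Then
  φ(4252) = (2^2 − 2^1) · (1063 − 1) = 2 · 1062 = 2124.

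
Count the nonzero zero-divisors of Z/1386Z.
In Z/1386Z each nonzero element is either a unit (gcd with 1386 is 1) or a zero-divisor (gcd > 1). The number of units is φ(1386): factorise 1386 = 2 · 3^2 · 7 · 11, so φ(1386) = (2 − 1) · (3^2 − 3^1) · (7 − 1) · (11 − 1) = 1 · 6 · 6 · 10 = 360. The nonzero elements number 1386 − 1 = 1385. Hence the nonzero zero-divisors number 1385 − 360 = 1025.

Final answer: Z/1386Z has 1025 nonzero zero-divisors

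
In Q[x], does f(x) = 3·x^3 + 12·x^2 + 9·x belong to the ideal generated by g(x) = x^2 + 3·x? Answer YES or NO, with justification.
YES

In Q[x] the ideal (g) consists of all multiples of g, so f ∈ (g) iff g | f, i.e. iff the remainder of f on division by g is 0. Divide f by g (g is monic, so eliminate the leading term of the running remainder at each step):
  leading term 3·x^3: subtract (3·x)·g(x) = 3·x^3 + 9·x^2, leaving 3·x^2 + 9·x
  leading term 3·x^2: subtract (3)·g(x) = 3·x^2 + 9·x, leaving 0
The remainder is 0, so f(x) = g(x) · h(x) with h(x) = 3·x + 3. Hence g | f, i.e. f ∈ (g).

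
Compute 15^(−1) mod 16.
Apply the extended Euclidean algorithm to (16, 15), tracking rows (r, s, t) with s·16 + t·15 = r. Each division r_prev = q·r_cur + r_new produces the new row as (previous row) − q·(current row):
  row A: (16, 1, 0)   [1·16 + 0·15 = 16]
  row B: (15, 0, 1)   [0·16 + 1·15 = 15]
  16 = 1·15 + 1   → row C = row A − 1·row B = (1, 1, −1)   [check: 1·16 − 1·15 = 1]
  15 = 15·1 + 0   → remainder 0, stop. gcd = 1 (last nonzero row C).
The gcd is 1, so 15 is invertible mod 16. The last nonzero row gives 1·16 − 1·15 = 1, so t = −1. So 15^(−1) ≡ −1 ≡ 15 (mod 16). Verify: 15 · 15 = 225 ≡ 1 (mod 16). ✓

Final answer: 15^(−1) ≡ 15 (mod 16)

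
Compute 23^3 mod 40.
7

Use repeated squaring. Binary(3) = 11. Walk through the bits of the exponent 3 left-to-right: at each bit after the leading one, square the running value, then multiply by 23 if the bit is 1 (always reducing mod 40):
  bit 1 = 1 (leading): start with 23.
  bit 2 = 1: square 23^2 = 529 ≡ 9; bit is 1, so multiply 9·23 = 207 ≡ 7 (mod 40).
Final value: 23^3 ≡ 7 (mod 40).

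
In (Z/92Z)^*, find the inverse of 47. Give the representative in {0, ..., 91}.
47^(−1) ≡ 47 (mod 92)

Apply the extended Euclidean algorithm to (92, 47), tracking rows (r, s, t) with s·92 + t·47 = r. Each division r_prev = q·r_cur + r_new produces the new row as (previous row) − q·(current row):
  row A: (92, 1, 0)   [1·92 + 0·47 = 92]
  row B: (47, 0, 1)   [0·92 + 1·47 = 47]
  92 = 1·47 + 45   → row C = row A − 1·row B = (45, 1, −1)   [check: 1·92 − 1·47 = 45]
  47 = 1·45 + 2   → row D = row B − 1·row C = (2, −1, 2)   [check: −1·92 + 2·47 = 2]
  45 = 22·2 + 1   → row E = row C − 22·row D = (1, 23, −45)   [check: 23·92 − 45·47 = 1]
  2 = 2·1 + 0   → remainder 0, stop. gcd = 1 (last nonzero row E).
The gcd is 1, so 47 is invertible mod 92. The last nonzero row gives 23·92 − 45·47 = 1, so t = −45. So 47^(−1) ≡ −45 ≡ 47 (mod 92). Verify: 47 · 47 = 2209 ≡ 1 (mod 92). ✓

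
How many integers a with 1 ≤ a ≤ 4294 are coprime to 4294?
2016

The number of a ∈ {1, ..., 4294} with gcd(a, 4294) = 1 is by definition Euler's totient φ(4294). φ is multiplicative, with φ(p^e) = p^e − p^(e−1). Factorise 4294 = 2 · 19 · 113. Then
  φ(4294) = (2 − 1) · (19 − 1) · (113 − 1) = 1 · 18 · 112 = 2016.
So there are 2016 such integers.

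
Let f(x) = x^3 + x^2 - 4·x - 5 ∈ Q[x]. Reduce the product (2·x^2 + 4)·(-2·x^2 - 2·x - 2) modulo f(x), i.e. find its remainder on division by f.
First multiply in Q[x] without reducing: a · b = -4·x^4 - 4·x^3 - 12·x^2 - 8·x - 8. Now divide by f(x) = x^3 + x^2 - 4·x - 5, eliminating the leading term at each step:
  leading term -4·x^4: subtract (-4·x)·f(x) = -4·x^4 - 4·x^3 + 16·x^2 + 20·x, leaving -28·x^2 - 28·x - 8
The degree is now < 3, so this is the remainder. Hence a · b ≡ -28·x^2 - 28·x - 8 in Q[x]/(f).

Final answer: a · b ≡ -28·x^2 - 28·x - 8 (mod f(x))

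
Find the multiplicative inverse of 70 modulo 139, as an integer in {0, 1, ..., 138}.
Apply the extended Euclidean algorithm to (139, 70), tracking rows (r, s, t) with s·139 + t·70 = r. Each division r_prev = q·r_cur + r_new produces the new row as (previous row) − q·(current row):
  row A: (139, 1, 0)   [1·139 + 0·70 = 139]
  row B: (70, 0, 1)   [0·139 + 1·70 = 70]
  139 = 1·70 + 69   → row C = row A − 1·row B = (69, 1, −1)   [check: 1·139 − 1·70 = 69]
  70 = 1·69 + 1   → row D = row B − 1·row C = (1, −1, 2)   [check: −1·139 + 2·70 = 1]
  69 = 69·1 + 0   → remainder 0, stop. gcd = 1 (last nonzero row D).
The gcd is 1, so 70 is invertible mod 139. The last nonzero row gives −1·139 + 2·70 = 1, so t = 2. So 70^(−1) ≡ 2 (mod 139). Verify: 70 · 2 = 140 ≡ 1 (mod 139). ✓

Final answer: 70^(−1) ≡ 2 (mod 139)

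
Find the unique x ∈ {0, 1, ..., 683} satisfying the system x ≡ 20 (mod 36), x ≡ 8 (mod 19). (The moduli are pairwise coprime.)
The moduli 36, 19 are pairwise coprime, so by the CRT there is a unique solution mod 36·19 = 684.
Solve by successive substitution. Start with x ≡ 20 (mod 36).
  Combine with x ≡ 8 (mod 19): write x = 20 + 36·t and require 20 + 36·t ≡ 8 (mod 19), i.e. 36·t ≡ 8 − 20 ≡ 7 (mod 19). Since 36^(−1) ≡ 9 (mod 19) (36 ≡ 17 (mod 19)), t ≡ 9·7 ≡ 6 (mod 19). So x ≡ 20 + 36·6 = 236 (mod 684).
Unique solution in [0, 684): x = 236.

Final answer: x ≡ 236 (mod 684); the representative in [0, 684) is 236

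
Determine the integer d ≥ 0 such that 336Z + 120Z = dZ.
(336, 120) = (24); d = 24

In the PID Z, (a, b) is generated by gcd(a, b). Compute gcd(336, 120) with the extended Euclidean algorithm, tracking rows (r, s, t) with s·336 + t·120 = r:
  row A: (336, 1, 0)   [1·336 + 0·120 = 336]
  row B: (120, 0, 1)   [0·336 + 1·120 = 120]
  336 = 2·120 + 96   → row C = row A − 2·row B = (96, 1, −2)   [check: 1·336 − 2·120 = 96]
  120 = 1·96 + 24   → row D = row B − 1·row C = (24, −1, 3)   [check: −1·336 + 3·120 = 24]
  96 = 4·24 + 0   → remainder 0, stop. gcd = 24 (last nonzero row D).
So gcd(336, 120) = 24, with Bézout identity −1·336 + 3·120 = 24. Containment (⊇): the Bézout identity exhibits 24 as an element of (336, 120), giving (24) ⊆ (336, 120). Containment (⊆): since 24 | 336 and 24 | 120 (336 = 24·14, 120 = 24·5), every Z-linear combination of 336 and 120 is divisible by 24, so (336, 120) ⊆ (24). Therefore (336, 120) = (24), d = 24.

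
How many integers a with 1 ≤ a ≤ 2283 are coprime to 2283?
The number of a ∈ {1, ..., 2283} with gcd(a, 2283) = 1 is by definition Euler's totient φ(2283). φ is multiplicative, with φ(p^e) = p^e − p^(e−1). Factorise 2283 = 3 · 761. Then
  φ(2283) = (3 − 1) · (761 − 1) = 2 · 760 = 1520.
So there are 1520 such integers.

Final answer: 1520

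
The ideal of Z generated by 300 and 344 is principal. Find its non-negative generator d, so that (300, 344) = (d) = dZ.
In the PID Z, (a, b) is generated by gcd(a, b). Compute gcd(344, 300) with the extended Euclidean algorithm, tracking rows (r, s, t) with s·344 + t·300 = r:
  row A: (344, 1, 0)   [1·344 + 0·300 = 344]
  row B: (300, 0, 1)   [0·344 + 1·300 = 300]
  344 = 1·300 + 44   → row C = row A − 1·row B = (44, 1, −1)   [check: 1·344 − 1·300 = 44]
  300 = 6·44 + 36   → row D = row B − 6·row C = (36, −6, 7)   [check: −6·344 + 7·300 = 36]
  44 = 1·36 + 8   → row E = row C − 1·row D = (8, 7, −8)   [check: 7·344 − 8·300 = 8]
  36 = 4·8 + 4   → row F = row D − 4·row E = (4, −34, 39)   [check: −34·344 + 39·300 = 4]
  8 = 2·4 + 0   → remainder 0, stop. gcd = 4 (last nonzero row F).
So gcd(300, 344) = 4, with Bézout identity −34·344 + 39·300 = 4. Containment (⊇): the Bézout identity exhibits 4 as an element of (300, 344), giving (4) ⊆ (300, 344). Containment (⊆): since 4 | 300 and 4 | 344 (300 = 4·75, 344 = 4·86), every Z-linear combination of 300 and 344 is divisible by 4, so (300, 344) ⊆ (4). Therefore (300, 344) = (4), d = 4.

Final answer: (300, 344) = (4); d = 4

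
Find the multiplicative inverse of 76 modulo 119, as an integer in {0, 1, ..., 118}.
Apply the extended Euclidean algorithm to (119, 76), tracking rows (r, s, t) with s·119 + t·76 = r. Each division r_prev = q·r_cur + r_new produces the new row as (previous row) − q·(current row):
  row A: (119, 1, 0)   [1·119 + 0·76 = 119]
  row B: (76, 0, 1)   [0·119 + 1·76 = 76]
  119 = 1·76 + 43   → row C = row A − 1·row B = (43, 1, −1)   [check: 1·119 − 1·76 = 43]
  76 = 1·43 + 33   → row D = row B − 1·row C = (33, −1, 2)   [check: −1·119 + 2·76 = 33]
  43 = 1·33 + 10   → row E = row C − 1·row D = (10, 2, −3)   [check: 2·119 − 3·76 = 10]
  33 = 3·10 + 3   → row F = row D − 3·row E = (3, −7, 11)   [check: −7·119 + 11·76 = 3]
  10 = 3·3 + 1   → row G = row E − 3·row F = (1, 23, −36)   [check: 23·119 − 36·76 = 1]
  3 = 3·1 + 0   → remainder 0, stop. gcd = 1 (last nonzero row G).
The gcd is 1, so 76 is invertible mod 119. The last nonzero row gives 23·119 − 36·76 = 1, so t = −36. So 76^(−1) ≡ −36 ≡ 83 (mod 119). Verify: 76 · 83 = 6308 ≡ 1 (mod 119). ✓

Final answer: 76^(−1) ≡ 83 (mod 119)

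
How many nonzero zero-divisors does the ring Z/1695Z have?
In Z/1695Z each nonzero element is either a unit (gcd with 1695 is 1) or a zero-divisor (gcd > 1). The number of units is φ(1695): factorise 1695 = 3 · 5 · 113, so φ(1695) = (3 − 1) · (5 − 1) · (113 − 1) = 2 · 4 · 112 = 896. The nonzero elements number 1695 − 1 = 1694. Hence the nonzero zero-divisors number 1694 − 896 = 798.

Final answer: Z/1695Z has 798 nonzero zero-divisors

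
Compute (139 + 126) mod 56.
Reduce the summands first: 139 ≡ 27, 126 ≡ 14 (mod 56), so 139 + 126 ≡ 27 + 14 (mod 56). 27 + 14 = 41; 41 = 0·56 + 41, so (139 + 126) mod 56 = 41.

Final answer: 41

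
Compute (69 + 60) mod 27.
21

Reduce the summands first: 69 ≡ 15, 60 ≡ 6 (mod 27), so 69 + 60 ≡ 15 + 6 (mod 27). 15 + 6 = 21; 21 = 0·27 + 21, so (69 + 60) mod 27 = 21.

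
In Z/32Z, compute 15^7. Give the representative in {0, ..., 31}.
15

Use repeated squaring. Binary(7) = 111. Walk through the bits of the exponent 7 left-to-right: at each bit after the leading one, square the running value, then multiply by 15 if the bit is 1 (always reducing mod 32):
  bit 1 = 1 (leading): start with 15.
  bit 2 = 1: square 15^2 = 225 ≡ 1; bit is 1, so multiply 1·15 = 15 (mod 32).
  bit 3 = 1: square 15^2 = 225 ≡ 1; bit is 1, so multiply 1·15 = 15 (mod 32).
Final value: 15^7 ≡ 15 (mod 32).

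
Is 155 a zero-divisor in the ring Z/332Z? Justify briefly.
gcd(155, 332) = 1, so 155 is a unit in Z/332Z (it has a multiplicative inverse). A unit cannot be a zero-divisor: if 155·b ≡ 0 then multiplying both sides by 155^(−1) gives b ≡ 0. So 155 is not a zero-divisor.

Final answer: NO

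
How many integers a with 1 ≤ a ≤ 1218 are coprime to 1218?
The number of a ∈ {1, ..., 1218} with gcd(a, 1218) = 1 is by definition Euler's totient φ(1218). φ is multiplicative, with φ(p^e) = p^e − p^(e−1). Factorise 1218 = 2 · 3 · 7 · 29. Then
  φ(1218) = (2 − 1) · (3 − 1) · (7 − 1) · (29 − 1) = 1 · 2 · 6 · 28 = 336.
So there are 336 such integers.

Final answer: 336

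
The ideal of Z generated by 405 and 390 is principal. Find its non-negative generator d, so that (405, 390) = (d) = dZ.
(405, 390) = (15); d = 15

In the PID Z, (a, b) is generated by gcd(a, b). Compute gcd(405, 390) with the extended Euclidean algorithm, tracking rows (r, s, t) with s·405 + t·390 = r:
  row A: (405, 1, 0)   [1·405 + 0·390 = 405]
  row B: (390, 0, 1)   [0·405 + 1·390 = 390]
  405 = 1·390 + 15   → row C = row A − 1·row B = (15, 1, −1)   [check: 1·405 − 1·390 = 15]
  390 = 26·15 + 0   → remainder 0, stop. gcd = 15 (last nonzero row C).
So gcd(405, 390) = 15, with Bézout identity 1·405 − 1·390 = 15. Containment (⊇): the Bézout identity exhibits 15 as an element of (405, 390), giving (15) ⊆ (405, 390). Containment (⊆): since 15 | 405 and 15 | 390 (405 = 15·27, 390 = 15·26), every Z-linear combination of 405 and 390 is divisible by 15, so (405, 390) ⊆ (15). Therefore (405, 390) = (15), d = 15.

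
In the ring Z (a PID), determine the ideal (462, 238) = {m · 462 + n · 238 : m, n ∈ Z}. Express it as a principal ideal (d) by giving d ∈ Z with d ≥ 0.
In the PID Z, (a, b) is generated by gcd(a, b). Compute gcd(462, 238) with the extended Euclidean algorithm, tracking rows (r, s, t) with s·462 + t·238 = r:
  row A: (462, 1, 0)   [1·462 + 0·238 = 462]
  row B: (238, 0, 1)   [0·462 + 1·238 = 238]
  462 = 1·238 + 224   → row C = row A − 1·row B = (224, 1, −1)   [check: 1·462 − 1·238 = 224]
  238 = 1·224 + 14   → row D = row B − 1·row C = (14, −1, 2)   [check: −1·462 + 2·238 = 14]
  224 = 16·14 + 0   → remainder 0, stop. gcd = 14 (last nonzero row D).
So gcd(462, 238) = 14, with Bézout identity −1·462 + 2·238 = 14. Containment (⊇): the Bézout identity exhibits 14 as an element of (462, 238), giving (14) ⊆ (462, 238). Containment (⊆): since 14 | 462 and 14 | 238 (462 = 14·33, 238 = 14·17), every Z-linear combination of 462 and 238 is divisible by 14, so (462, 238) ⊆ (14). Therefore (462, 238) = (14), d = 14.

Final answer: (462, 238) = (14); d = 14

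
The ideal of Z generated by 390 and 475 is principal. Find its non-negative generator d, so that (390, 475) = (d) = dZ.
In the PID Z, (a, b) is generated by gcd(a, b). Compute gcd(475, 390) with the extended Euclidean algorithm, tracking rows (r, s, t) with s·475 + t·390 = r:
  row A: (475, 1, 0)   [1·475 + 0·390 = 475]
  row B: (390, 0, 1)   [0·475 + 1·390 = 390]
  475 = 1·390 + 85   → row C = row A − 1·row B = (85, 1, −1)   [check: 1·475 − 1·390 = 85]
  390 = 4·85 + 50   → row D = row B − 4·row C = (50, −4, 5)   [check: −4·475 + 5·390 = 50]
  85 = 1·50 + 35   → row E = row C − 1·row D = (35, 5, −6)   [check: 5·475 − 6·390 = 35]
  50 = 1·35 + 15   → row F = row D − 1·row E = (15, −9, 11)   [check: −9·475 + 11·390 = 15]
  35 = 2·15 + 5   → row G = row E − 2·row F = (5, 23, −28)   [check: 23·475 − 28·390 = 5]
  15 = 3·5 + 0   → remainder 0, stop. gcd = 5 (last nonzero row G).
So gcd(390, 475) = 5, with Bézout identity 23·475 − 28·390 = 5. Containment (⊇): the Bézout identity exhibits 5 as an element of (390, 475), giving (5) ⊆ (390, 475). Containment (⊆): since 5 | 390 and 5 | 475 (390 = 5·78, 475 = 5·95), every Z-linear combination of 390 and 475 is divisible by 5, so (390, 475) ⊆ (5). Therefore (390, 475) = (5), d = 5.

Final answer: (390, 475) = (5); d = 5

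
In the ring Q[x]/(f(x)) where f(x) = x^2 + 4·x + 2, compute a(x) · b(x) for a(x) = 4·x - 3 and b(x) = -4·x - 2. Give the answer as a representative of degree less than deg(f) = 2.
First multiply in Q[x] without reducing: a · b = -16·x^2 + 4·x + 6. Now divide by f(x) = x^2 + 4·x + 2, eliminating the leading term at each step:
  leading term -16·x^2: subtract (-16)·f(x) = -16·x^2 - 64·x - 32, leaving 68·x + 38
The degree is now < 2, so this is the remainder. Hence a · b ≡ 68·x + 38 in Q[x]/(f).

Final answer: a · b ≡ 68·x + 38 (mod f(x))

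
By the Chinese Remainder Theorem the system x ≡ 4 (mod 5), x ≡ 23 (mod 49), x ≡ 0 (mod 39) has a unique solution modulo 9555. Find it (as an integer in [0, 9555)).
x ≡ 3159 (mod 9555); the representative in [0, 9555) is 3159

The moduli 5, 49, 39 are pairwise coprime, so by the CRT there is a unique solution mod 5·49·39 = 9555.
Solve by successive substitution. Start with x ≡ 4 (mod 5).
  Combine with x ≡ 23 (mod 49): write x = 4 + 5·t and require 4 + 5·t ≡ 23 (mod 49), i.e. 5·t ≡ 23 − 4 ≡ 19 (mod 49). Since 5^(−1) ≡ 10 (mod 49), t ≡ 10·19 ≡ 43 (mod 49). So x ≡ 4 + 5·43 = 219 (mod 245).
  Combine with x ≡ 0 (mod 39): write x = 219 + 245·t and require 219 + 245·t ≡ 0 (mod 39), i.e. 245·t ≡ 0 − 219 ≡ 15 (mod 39). Since 245^(−1) ≡ 32 (mod 39) (245 ≡ 11 (mod 39)), t ≡ 32·15 ≡ 12 (mod 39). So x ≡ 219 + 245·12 = 3159 (mod 9555).
Unique solution in [0, 9555): x = 3159.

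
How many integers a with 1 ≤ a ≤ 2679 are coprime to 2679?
1656

The number of a ∈ {1, ..., 2679} with gcd(a, 2679) = 1 is by definition Euler's totient φ(2679). φ is multiplicative, with φ(p^e) = p^e − p^(e−1). Factorise 2679 = 3 · 19 · 47. Then
  φ(2679) = (3 − 1) · (19 − 1) · (47 − 1) = 2 · 18 · 46 = 1656.
So there are 1656 such integers.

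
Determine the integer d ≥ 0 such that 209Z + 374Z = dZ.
In the PID Z, (a, b) is generated by gcd(a, b). Compute gcd(374, 209) with the extended Euclidean algorithm, tracking rows (r, s, t) with s·374 + t·209 = r:
  row A: (374, 1, 0)   [1·374 + 0·209 = 374]
  row B: (209, 0, 1)   [0·374 + 1·209 = 209]
  374 = 1·209 + 165   → row C = row A − 1·row B = (165, 1, −1)   [check: 1·374 − 1·209 = 165]
  209 = 1·165 + 44   → row D = row B − 1·row C = (44, −1, 2)   [check: −1·374 + 2·209 = 44]
  165 = 3·44 + 33   → row E = row C − 3·row D = (33, 4, −7)   [check: 4·374 − 7·209 = 33]
  44 = 1·33 + 11   → row F = row D − 1·row E = (11, −5, 9)   [check: −5·374 + 9·209 = 11]
  33 = 3·11 + 0   → remainder 0, stop. gcd = 11 (last nonzero row F).
So gcd(209, 374) = 11, with Bézout identity −5·374 + 9·209 = 11. Containment (⊇): the Bézout identity exhibits 11 as an element of (209, 374), giving (11) ⊆ (209, 374). Containment (⊆): since 11 | 209 and 11 | 374 (209 = 11·19, 374 = 11·34), every Z-linear combination of 209 and 374 is divisible by 11, so (209, 374) ⊆ (11). Therefore (209, 374) = (11), d = 11.

Final answer: (209, 374) = (11); d = 11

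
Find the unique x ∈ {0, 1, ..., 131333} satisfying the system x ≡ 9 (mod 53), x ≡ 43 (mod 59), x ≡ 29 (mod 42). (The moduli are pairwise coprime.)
x ≡ 13259 (mod 131334); the representative in [0, 131334) is 13259

The moduli 53, 59, 42 are pairwise coprime, so by the CRT there is a unique solution mod 53·59·42 = 131334.
Solve by successive substitution. Start with x ≡ 9 (mod 53).
  Combine with x ≡ 43 (mod 59): write x = 9 + 53·t and require 9 + 53·t ≡ 43 (mod 59), i.e. 53·t ≡ 43 − 9 ≡ 34 (mod 59). Since 53^(−1) ≡ 49 (mod 59), t ≡ 49·34 ≡ 14 (mod 59). So x ≡ 9 + 53·14 = 751 (mod 3127).
  Combine with x ≡ 29 (mod 42): write x = 751 + 3127·t and require 751 + 3127·t ≡ 29 (mod 42), i.e. 3127·t ≡ 29 − 751 ≡ 34 (mod 42). Since 3127^(−1) ≡ 31 (mod 42) (3127 ≡ 19 (mod 42)), t ≡ 31·34 ≡ 4 (mod 42). So x ≡ 751 + 3127·4 = 13259 (mod 131334).
Unique solution in [0, 131334): x = 13259.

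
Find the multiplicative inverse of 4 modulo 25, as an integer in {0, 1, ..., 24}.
Apply the extended Euclidean algorithm to (25, 4), tracking rows (r, s, t) with s·25 + t·4 = r. Each division r_prev = q·r_cur + r_new produces the new row as (previous row) − q·(current row):
  row A: (25, 1, 0)   [1·25 + 0·4 = 25]
  row B: (4, 0, 1)   [0·25 + 1·4 = 4]
  25 = 6·4 + 1   → row C = row A − 6·row B = (1, 1, −6)   [check: 1·25 − 6·4 = 1]
  4 = 4·1 + 0   → remainder 0, stop. gcd = 1 (last nonzero row C).
The gcd is 1, so 4 is invertible mod 25. The last nonzero row gives 1·25 − 6·4 = 1, so t = −6. So 4^(−1) ≡ −6 ≡ 19 (mod 25). Verify: 4 · 19 = 76 ≡ 1 (mod 25). ✓

Final answer: 4^(−1) ≡ 19 (mod 25)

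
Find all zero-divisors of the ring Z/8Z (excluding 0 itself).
An element a ∈ Z/8Z (with a ≠ 0) is a zero-divisor iff gcd(a, 8) > 1 (because a is a unit precisely when gcd(a, n) = 1, and in Z/nZ every nonzero, non-unit element is a zero-divisor). Scan a = 1, ..., 7 and keep those with gcd(a, 8) > 1:
  gcd(2, 8) = 2, gcd(4, 8) = 4, gcd(6, 8) = 2.
All other a ∈ {1, ..., 7} have gcd(a, 8) = 1 and are units. So the nonzero zero-divisors are exactly the 3 values of a appearing in this scan.

Final answer: nonzero zero-divisors of Z/8Z = {2, 4, 6}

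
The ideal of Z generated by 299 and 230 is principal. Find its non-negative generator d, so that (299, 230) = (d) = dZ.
In the PID Z, (a, b) is generated by gcd(a, b). Compute gcd(299, 230) with the extended Euclidean algorithm, tracking rows (r, s, t) with s·299 + t·230 = r:
  row A: (299, 1, 0)   [1·299 + 0·230 = 299]
  row B: (230, 0, 1)   [0·299 + 1·230 = 230]
  299 = 1·230 + 69   → row C = row A − 1·row B = (69, 1, −1)   [check: 1·299 − 1·230 = 69]
  230 = 3·69 + 23   → row D = row B − 3·row C = (23, −3, 4)   [check: −3·299 + 4·230 = 23]
  69 = 3·23 + 0   → remainder 0, stop. gcd = 23 (last nonzero row D).
So gcd(299, 230) = 23, with Bézout identity −3·299 + 4·230 = 23. Containment (⊇): the Bézout identity exhibits 23 as an element of (299, 230), giving (23) ⊆ (299, 230). Containment (⊆): since 23 | 299 and 23 | 230 (299 = 23·13, 230 = 23·10), every Z-linear combination of 299 and 230 is divisible by 23, so (299, 230) ⊆ (23). Therefore (299, 230) = (23), d = 23.

Final answer: (299, 230) = (23); d = 23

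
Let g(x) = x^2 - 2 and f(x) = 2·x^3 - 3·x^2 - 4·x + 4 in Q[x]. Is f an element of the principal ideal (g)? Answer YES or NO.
In Q[x] the ideal (g) consists of all multiples of g, so f ∈ (g) iff g | f, i.e. iff the remainder of f on division by g is 0. Divide f by g (g is monic, so eliminate the leading term of the running remainder at each step):
  leading term 2·x^3: subtract (2·x)·g(x) = 2·x^3 - 4·x, leaving 4 - 3·x^2
  leading term -3·x^2: subtract (-3)·g(x) = 6 - 3·x^2, leaving -2
The remainder r(x) = -2 ≠ 0 (and deg r < deg g), so g ∤ f, i.e. f ∉ (g).

Final answer: NO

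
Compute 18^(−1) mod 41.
18^(−1) ≡ 16 (mod 41)

Apply the extended Euclidean algorithm to (41, 18), tracking rows (r, s, t) with s·41 + t·18 = r. Each division r_prev = q·r_cur + r_new produces the new row as (previous row) − q·(current row):
  row A: (41, 1, 0)   [1·41 + 0·18 = 41]
  row B: (18, 0, 1)   [0·41 + 1·18 = 18]
  41 = 2·18 + 5   → row C = row A − 2·row B = (5, 1, −2)   [check: 1·41 − 2·18 = 5]
  18 = 3·5 + 3   → row D = row B − 3·row C = (3, −3, 7)   [check: −3·41 + 7·18 = 3]
  5 = 1·3 + 2   → row E = row C − 1·row D = (2, 4, −9)   [check: 4·41 − 9·18 = 2]
  3 = 1·2 + 1   → row F = row D − 1·row E = (1, −7, 16)   [check: −7·41 + 16·18 = 1]
  2 = 2·1 + 0   → remainder 0, stop. gcd = 1 (last nonzero row F).
The gcd is 1, so 18 is invertible mod 41. The last nonzero row gives −7·41 + 16·18 = 1, so t = 16. So 18^(−1) ≡ 16 (mod 41). Verify: 18 · 16 = 288 ≡ 1 (mod 41). ✓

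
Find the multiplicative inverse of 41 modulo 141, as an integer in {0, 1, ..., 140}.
41^(−1) ≡ 86 (mod 141)

Apply the extended Euclidean algorithm to (141, 41), tracking rows (r, s, t) with s·141 + t·41 = r. Each division r_prev = q·r_cur + r_new produces the new row as (previous row) − q·(current row):
  row A: (141, 1, 0)   [1·141 + 0·41 = 141]
  row B: (41, 0, 1)   [0·141 + 1·41 = 41]
  141 = 3·41 + 18   → row C = row A − 3·row B = (18, 1, −3)   [check: 1·141 − 3·41 = 18]
  41 = 2·18 + 5   → row D = row B − 2·row C = (5, −2, 7)   [check: −2·141 + 7·41 = 5]
  18 = 3·5 + 3   → row E = row C − 3·row D = (3, 7, −24)   [check: 7·141 − 24·41 = 3]
  5 = 1·3 + 2   → row F = row D − 1·row E = (2, −9, 31)   [check: −9·141 + 31·41 = 2]
  3 = 1·2 + 1   → row G = row E − 1·row F = (1, 16, −55)   [check: 16·141 − 55·41 = 1]
  2 = 2·1 + 0   → remainder 0, stop. gcd = 1 (last nonzero row G).
The gcd is 1, so 41 is invertible mod 141. The last nonzero row gives 16·141 − 55·41 = 1, so t = −55. So 41^(−1) ≡ −55 ≡ 86 (mod 141). Verify: 41 · 86 = 3526 ≡ 1 (mod 141). ✓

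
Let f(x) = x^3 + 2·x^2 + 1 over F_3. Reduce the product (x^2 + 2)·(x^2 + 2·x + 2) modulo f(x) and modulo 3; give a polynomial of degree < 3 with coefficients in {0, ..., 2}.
Multiply as integer polynomials: a · b = x^4 + 2·x^3 + 4·x^2 + 4·x + 4. Reducing coefficients mod 3: a · b ≡ x^4 + 2·x^3 + x^2 + x + 1. Now divide by f(x) = x^3 + 2·x^2 + 1 in F_3[x], eliminating the leading term at each step:
  leading term x^4: subtract (x)·f(x) = x^4 + 2·x^3 + x, leaving x^2 + 1 (coefficients mod 3)
The degree is now < 3, so this is the remainder. Hence a · b ≡ x^2 + 1 in F_3[x]/(f).

Final answer: a · b ≡ x^2 + 1 (mod f(x))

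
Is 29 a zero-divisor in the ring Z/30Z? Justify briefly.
gcd(29, 30) = 1, so 29 is a unit in Z/30Z (it has a multiplicative inverse). A unit cannot be a zero-divisor: if 29·b ≡ 0 then multiplying both sides by 29^(−1) gives b ≡ 0. So 29 is not a zero-divisor.

Final answer: NO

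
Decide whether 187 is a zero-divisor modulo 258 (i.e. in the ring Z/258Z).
gcd(187, 258) = 1, so 187 is a unit in Z/258Z (it has a multiplicative inverse). A unit cannot be a zero-divisor: if 187·b ≡ 0 then multiplying both sides by 187^(−1) gives b ≡ 0. So 187 is not a zero-divisor.

Final answer: NO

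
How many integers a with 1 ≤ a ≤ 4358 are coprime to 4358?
2178

The number of a ∈ {1, ..., 4358} with gcd(a, 4358) = 1 is by definition Euler's totient φ(4358). φ is multiplicative, with φ(p^e) = p^e − p^(e−1). Factorise 4358 = 2 · 2179. Then
  φ(4358) = (2 − 1) · (2179 − 1) = 1 · 2178 = 2178.
So there are 2178 such integers.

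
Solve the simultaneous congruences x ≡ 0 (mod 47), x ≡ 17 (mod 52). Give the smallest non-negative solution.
The moduli 47, 52 are pairwise coprime, so by the CRT there is a unique solution mod 47·52 = 2444.
Solve by successive substitution. Start with x ≡ 0 (mod 47).
  Combine with x ≡ 17 (mod 52): write x = 47·t and require 47·t ≡ 17 (mod 52). Since 47^(−1) ≡ 31 (mod 52), t ≡ 31·17 ≡ 7 (mod 52). So x ≡ 47·7 = 329 (mod 2444).
Unique solution in [0, 2444): x = 329.

Final answer: x ≡ 329 (mod 2444); the representative in [0, 2444) is 329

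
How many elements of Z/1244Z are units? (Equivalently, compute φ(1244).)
An element a ∈ Z/1244Z is a unit iff gcd(a, 1244) = 1, so the number of units is φ(1244). φ is multiplicative, with φ(p^e) = p^e − p^(e−1). Factorise 1244 = 2^2 · 311. Then
  φ(1244) = (2^2 − 2^1) · (311 − 1) = 2 · 310 = 620.

Final answer: Z/1244Z has φ(1244) = 620 units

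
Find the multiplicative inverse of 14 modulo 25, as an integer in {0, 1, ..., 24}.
14^(−1) ≡ 9 (mod 25)

Apply the extended Euclidean algorithm to (25, 14), tracking rows (r, s, t) with s·25 + t·14 = r. Each division r_prev = q·r_cur + r_new produces the new row as (previous row) − q·(current row):
  row A: (25, 1, 0)   [1·25 + 0·14 = 25]
  row B: (14, 0, 1)   [0·25 + 1·14 = 14]
  25 = 1·14 + 11   → row C = row A − 1·row B = (11, 1, −1)   [check: 1·25 − 1·14 = 11]
  14 = 1·11 + 3   → row D = row B − 1·row C = (3, −1, 2)   [check: −1·25 + 2·14 = 3]
  11 = 3·3 + 2   → row E = row C − 3·row D = (2, 4, −7)   [check: 4·25 − 7·14 = 2]
  3 = 1·2 + 1   → row F = row D − 1·row E = (1, −5, 9)   [check: −5·25 + 9·14 = 1]
  2 = 2·1 + 0   → remainder 0, stop. gcd = 1 (last nonzero row F).
The gcd is 1, so 14 is invertible mod 25. The last nonzero row gives −5·25 + 9·14 = 1, so t = 9. So 14^(−1) ≡ 9 (mod 25). Verify: 14 · 9 = 126 ≡ 1 (mod 25). ✓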